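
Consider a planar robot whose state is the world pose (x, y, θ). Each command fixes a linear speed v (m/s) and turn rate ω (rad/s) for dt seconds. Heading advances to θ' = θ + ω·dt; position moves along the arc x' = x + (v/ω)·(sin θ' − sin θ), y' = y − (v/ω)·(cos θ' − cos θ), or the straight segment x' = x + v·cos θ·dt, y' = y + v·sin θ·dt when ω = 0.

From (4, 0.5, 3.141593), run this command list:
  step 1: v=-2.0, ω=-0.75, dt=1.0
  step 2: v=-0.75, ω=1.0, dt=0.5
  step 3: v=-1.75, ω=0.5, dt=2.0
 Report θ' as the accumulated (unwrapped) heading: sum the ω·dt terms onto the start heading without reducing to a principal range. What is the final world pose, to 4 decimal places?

(9.3950, 0.4369, 3.8916)

step 1: θ'=2.3916 (R=2.6667) → pose (5.8177, -0.2155, 2.3916)
step 2: θ'=2.8916 (R=-0.7500) → pose (6.1434, -0.3934, 2.8916)
step 3: θ'=3.8916 (R=-3.5000) → pose (9.3950, 0.4369, 3.8916)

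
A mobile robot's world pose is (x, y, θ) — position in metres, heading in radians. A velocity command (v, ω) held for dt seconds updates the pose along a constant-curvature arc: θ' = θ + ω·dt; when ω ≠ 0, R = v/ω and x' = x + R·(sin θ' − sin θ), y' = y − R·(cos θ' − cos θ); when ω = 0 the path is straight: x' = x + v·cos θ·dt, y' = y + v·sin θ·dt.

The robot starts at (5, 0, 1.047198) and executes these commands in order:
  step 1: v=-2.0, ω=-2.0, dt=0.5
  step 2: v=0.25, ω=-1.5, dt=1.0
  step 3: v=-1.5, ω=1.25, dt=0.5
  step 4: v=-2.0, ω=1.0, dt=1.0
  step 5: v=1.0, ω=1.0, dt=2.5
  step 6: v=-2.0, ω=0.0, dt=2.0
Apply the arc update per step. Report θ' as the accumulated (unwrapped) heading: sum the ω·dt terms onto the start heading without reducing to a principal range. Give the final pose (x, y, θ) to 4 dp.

step 1: θ'=0.0472 (R=1.0000) → pose (4.1812, -0.4989, 0.0472)
step 2: θ'=-1.4528 (R=-0.1667) → pose (4.3545, -0.6457, -1.4528)
step 3: θ'=-0.8278 (R=-1.2000) → pose (4.0466, 0.0248, -0.8278)
step 4: θ'=0.1722 (R=-2.0000) → pose (2.2310, 0.6422, 0.1722)
step 5: θ'=2.6722 (R=1.0000) → pose (2.5120, 2.5193, 2.6722)
step 6: θ'=2.6722 (straight) → pose (6.0794, 0.7099, 2.6722)

(6.0794, 0.7099, 2.6722)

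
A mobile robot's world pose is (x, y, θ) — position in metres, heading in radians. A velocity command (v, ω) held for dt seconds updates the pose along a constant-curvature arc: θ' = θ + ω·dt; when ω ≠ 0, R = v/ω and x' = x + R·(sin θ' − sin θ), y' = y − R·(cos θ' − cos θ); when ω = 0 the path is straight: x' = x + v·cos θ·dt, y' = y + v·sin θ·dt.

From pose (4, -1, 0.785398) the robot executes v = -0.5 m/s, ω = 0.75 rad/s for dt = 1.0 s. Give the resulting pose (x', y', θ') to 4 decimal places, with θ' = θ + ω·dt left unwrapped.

θ' = 0.7854 + 0.75·1.0 = 1.5354
R = v/ω = -0.5/0.75 = -0.6667
x' = 4 + -0.6667·(sin 1.5354 − sin 0.7854) = 3.8052
y' = -1 − -0.6667·(cos 1.5354 − cos 0.7854) = -1.4478

(3.8052, -1.4478, 1.5354)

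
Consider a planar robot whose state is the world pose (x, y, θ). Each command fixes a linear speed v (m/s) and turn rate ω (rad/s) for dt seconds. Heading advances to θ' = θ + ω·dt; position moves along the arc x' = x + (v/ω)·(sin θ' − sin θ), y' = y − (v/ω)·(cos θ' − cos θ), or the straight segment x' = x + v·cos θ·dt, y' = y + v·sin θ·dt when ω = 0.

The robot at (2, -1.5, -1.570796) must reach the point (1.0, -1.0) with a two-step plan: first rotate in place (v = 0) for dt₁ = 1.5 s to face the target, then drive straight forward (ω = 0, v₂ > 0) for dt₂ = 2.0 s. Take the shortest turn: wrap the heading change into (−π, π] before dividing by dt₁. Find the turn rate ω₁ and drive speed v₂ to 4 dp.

ω₁ = -1.3563, v₂ = 0.5590

heading to target = atan2(-1−-1.5, 1−2) = 2.6779
Δθ = wrap(2.6779 − -1.5708) = -2.0344; ω₁ = Δθ/dt₁ = -1.3563
distance = √((1−2)² + (-1−-1.5)²) = 1.1180; v₂ = distance/dt₂ = 0.5590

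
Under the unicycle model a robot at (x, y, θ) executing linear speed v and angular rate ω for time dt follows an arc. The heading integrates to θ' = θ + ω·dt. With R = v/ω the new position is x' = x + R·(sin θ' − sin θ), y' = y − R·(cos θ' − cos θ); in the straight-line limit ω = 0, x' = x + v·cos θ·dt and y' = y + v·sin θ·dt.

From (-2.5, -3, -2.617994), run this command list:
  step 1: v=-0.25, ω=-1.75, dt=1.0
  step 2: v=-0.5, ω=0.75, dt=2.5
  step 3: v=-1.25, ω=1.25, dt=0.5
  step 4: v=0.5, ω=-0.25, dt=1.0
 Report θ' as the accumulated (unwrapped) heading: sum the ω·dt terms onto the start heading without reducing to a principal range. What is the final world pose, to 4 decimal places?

(-1.1161, -3.3325, -2.1180)

step 1: θ'=-4.3680 (R=0.1429) → pose (-2.2941, -3.0755, -4.3680)
step 2: θ'=-2.4930 (R=-0.6667) → pose (-1.2639, -3.3817, -2.4930)
step 3: θ'=-1.8680 (R=-1.0000) → pose (-0.9118, -2.8776, -1.8680)
step 4: θ'=-2.1180 (R=-2.0000) → pose (-1.1161, -3.3325, -2.1180)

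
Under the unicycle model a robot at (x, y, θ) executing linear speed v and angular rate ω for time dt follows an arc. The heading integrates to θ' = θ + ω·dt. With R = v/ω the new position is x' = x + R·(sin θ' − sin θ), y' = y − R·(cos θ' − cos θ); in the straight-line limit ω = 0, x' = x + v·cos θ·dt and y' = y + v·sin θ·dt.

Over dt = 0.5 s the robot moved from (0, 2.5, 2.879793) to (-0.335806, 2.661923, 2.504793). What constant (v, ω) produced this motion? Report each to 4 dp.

v = 0.7500, ω = -0.7500

Δθ = 2.504793 − 2.879793 = -0.375000
ω = Δθ/dt = -0.375000/0.5 = -0.7500
R = Δx/(sin θ' − sin θ) = -1.0000
v = R·ω = -1.0000·-0.7500 = 0.7500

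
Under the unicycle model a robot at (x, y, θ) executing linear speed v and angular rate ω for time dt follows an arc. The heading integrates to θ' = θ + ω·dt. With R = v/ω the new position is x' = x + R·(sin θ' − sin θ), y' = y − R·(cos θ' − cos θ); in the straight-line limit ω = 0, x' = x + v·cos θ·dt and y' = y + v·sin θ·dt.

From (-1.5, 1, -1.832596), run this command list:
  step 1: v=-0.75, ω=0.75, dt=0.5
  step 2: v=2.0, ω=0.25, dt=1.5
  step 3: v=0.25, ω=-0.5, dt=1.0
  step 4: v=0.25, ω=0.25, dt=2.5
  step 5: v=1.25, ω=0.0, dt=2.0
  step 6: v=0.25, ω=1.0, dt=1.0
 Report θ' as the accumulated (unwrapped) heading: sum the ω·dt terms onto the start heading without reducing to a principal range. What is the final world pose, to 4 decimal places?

(1.3053, -4.4550, 0.0424)

step 1: θ'=-1.4576 (R=-1.0000) → pose (-1.4723, 1.3718, -1.4576)
step 2: θ'=-1.0826 (R=8.0000) → pose (-0.5890, -1.4768, -1.0826)
step 3: θ'=-1.5826 (R=-0.5000) → pose (-0.5306, -1.7173, -1.5826)
step 4: θ'=-0.9576 (R=1.0000) → pose (-0.3485, -2.3046, -0.9576)
step 5: θ'=-0.9576 (straight) → pose (1.0903, -4.3491, -0.9576)
step 6: θ'=0.0424 (R=0.2500) → pose (1.3053, -4.4550, 0.0424)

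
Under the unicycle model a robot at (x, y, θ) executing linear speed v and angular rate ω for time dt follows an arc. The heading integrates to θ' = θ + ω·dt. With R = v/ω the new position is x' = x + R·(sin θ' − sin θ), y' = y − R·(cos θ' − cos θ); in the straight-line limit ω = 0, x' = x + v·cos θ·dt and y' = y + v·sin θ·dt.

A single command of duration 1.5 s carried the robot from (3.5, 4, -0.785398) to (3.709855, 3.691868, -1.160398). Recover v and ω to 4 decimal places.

Δθ = -1.160398 − -0.785398 = -0.375000
ω = Δθ/dt = -0.375000/1.5 = -0.2500
R = −Δy/(cos θ' − cos θ) = -1.0000
v = R·ω = -1.0000·-0.2500 = 0.2500

v = 0.2500, ω = -0.2500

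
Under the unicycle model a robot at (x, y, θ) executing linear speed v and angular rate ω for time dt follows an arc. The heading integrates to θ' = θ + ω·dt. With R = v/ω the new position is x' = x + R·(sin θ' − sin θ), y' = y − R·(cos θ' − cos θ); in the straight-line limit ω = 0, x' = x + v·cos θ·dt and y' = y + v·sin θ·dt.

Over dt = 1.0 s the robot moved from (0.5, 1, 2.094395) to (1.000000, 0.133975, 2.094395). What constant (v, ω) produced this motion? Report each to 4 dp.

Δθ = 2.094395 − 2.094395 = 0.000000
ω = Δθ/dt = 0.000000/1.0 = 0.0000
ω = 0 → v = (Δx·cos θ + Δy·sin θ)/dt = -1.0000

v = -1.0000, ω = 0.0000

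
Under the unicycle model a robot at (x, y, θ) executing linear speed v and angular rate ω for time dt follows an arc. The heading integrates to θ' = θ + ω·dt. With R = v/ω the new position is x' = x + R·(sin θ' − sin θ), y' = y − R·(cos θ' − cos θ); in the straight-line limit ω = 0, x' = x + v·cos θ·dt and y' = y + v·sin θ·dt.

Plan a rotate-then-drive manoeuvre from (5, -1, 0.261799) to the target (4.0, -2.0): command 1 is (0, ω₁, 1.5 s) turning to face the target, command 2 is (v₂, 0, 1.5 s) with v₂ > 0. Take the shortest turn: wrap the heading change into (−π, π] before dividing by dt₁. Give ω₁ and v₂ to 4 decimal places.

heading to target = atan2(-2−-1, 4−5) = -2.3562
Δθ = wrap(-2.3562 − 0.2618) = -2.6180; ω₁ = Δθ/dt₁ = -1.7453
distance = √((4−5)² + (-2−-1)²) = 1.4142; v₂ = distance/dt₂ = 0.9428

ω₁ = -1.7453, v₂ = 0.9428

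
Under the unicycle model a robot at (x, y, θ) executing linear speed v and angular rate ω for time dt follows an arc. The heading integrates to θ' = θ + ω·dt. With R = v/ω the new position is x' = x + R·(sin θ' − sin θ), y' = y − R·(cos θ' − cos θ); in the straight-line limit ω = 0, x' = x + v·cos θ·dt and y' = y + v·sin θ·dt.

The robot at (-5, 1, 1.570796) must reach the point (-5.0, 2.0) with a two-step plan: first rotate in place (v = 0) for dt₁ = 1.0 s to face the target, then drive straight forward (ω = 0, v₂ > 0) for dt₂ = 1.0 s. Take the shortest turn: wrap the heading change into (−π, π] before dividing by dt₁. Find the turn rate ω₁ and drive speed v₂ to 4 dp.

heading to target = atan2(2−1, -5−-5) = 1.5708
Δθ = wrap(1.5708 − 1.5708) = 0.0000; ω₁ = Δθ/dt₁ = 0.0000
distance = √((-5−-5)² + (2−1)²) = 1.0000; v₂ = distance/dt₂ = 1.0000

ω₁ = 0.0000, v₂ = 1.0000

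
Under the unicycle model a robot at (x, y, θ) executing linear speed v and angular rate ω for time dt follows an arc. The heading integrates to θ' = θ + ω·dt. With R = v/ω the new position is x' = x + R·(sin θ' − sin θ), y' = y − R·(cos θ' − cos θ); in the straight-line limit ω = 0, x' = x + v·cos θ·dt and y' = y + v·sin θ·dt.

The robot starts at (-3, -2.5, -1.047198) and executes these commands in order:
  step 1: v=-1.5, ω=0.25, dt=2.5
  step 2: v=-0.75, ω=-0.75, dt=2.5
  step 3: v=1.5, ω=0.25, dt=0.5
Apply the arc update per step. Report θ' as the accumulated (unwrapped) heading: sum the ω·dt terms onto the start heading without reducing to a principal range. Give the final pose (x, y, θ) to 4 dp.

step 1: θ'=-0.4222 (R=-6.0000) → pose (-5.7376, -0.0269, -0.4222)
step 2: θ'=-2.2972 (R=1.0000) → pose (-6.0754, 1.5495, -2.2972)
step 3: θ'=-2.1722 (R=6.0000) → pose (-6.5372, 0.9592, -2.1722)

(-6.5372, 0.9592, -2.1722)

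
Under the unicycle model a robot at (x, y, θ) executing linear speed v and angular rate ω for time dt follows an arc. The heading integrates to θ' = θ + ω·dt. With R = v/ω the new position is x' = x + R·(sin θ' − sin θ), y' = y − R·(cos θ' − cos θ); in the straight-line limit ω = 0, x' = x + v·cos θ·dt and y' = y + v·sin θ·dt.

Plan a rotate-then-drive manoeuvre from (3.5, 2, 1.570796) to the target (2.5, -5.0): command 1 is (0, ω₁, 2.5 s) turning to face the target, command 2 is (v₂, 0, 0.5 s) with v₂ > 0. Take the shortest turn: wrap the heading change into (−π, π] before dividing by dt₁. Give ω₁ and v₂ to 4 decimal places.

heading to target = atan2(-5−2, 2.5−3.5) = -1.7127
Δθ = wrap(-1.7127 − 1.5708) = 2.9997; ω₁ = Δθ/dt₁ = 1.1999
distance = √((2.5−3.5)² + (-5−2)²) = 7.0711; v₂ = distance/dt₂ = 14.1421

ω₁ = 1.1999, v₂ = 14.1421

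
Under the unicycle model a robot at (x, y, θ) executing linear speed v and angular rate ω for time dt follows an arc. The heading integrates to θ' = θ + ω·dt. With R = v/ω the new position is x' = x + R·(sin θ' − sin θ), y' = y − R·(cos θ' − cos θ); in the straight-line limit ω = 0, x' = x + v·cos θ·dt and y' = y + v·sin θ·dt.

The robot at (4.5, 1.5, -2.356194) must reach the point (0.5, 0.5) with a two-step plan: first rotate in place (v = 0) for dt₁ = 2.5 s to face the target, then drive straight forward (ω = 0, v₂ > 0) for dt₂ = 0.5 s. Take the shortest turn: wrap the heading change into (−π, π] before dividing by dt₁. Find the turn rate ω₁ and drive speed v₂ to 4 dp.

heading to target = atan2(0.5−1.5, 0.5−4.5) = -2.8966
Δθ = wrap(-2.8966 − -2.3562) = -0.5404; ω₁ = Δθ/dt₁ = -0.2162
distance = √((0.5−4.5)² + (0.5−1.5)²) = 4.1231; v₂ = distance/dt₂ = 8.2462

ω₁ = -0.2162, v₂ = 8.2462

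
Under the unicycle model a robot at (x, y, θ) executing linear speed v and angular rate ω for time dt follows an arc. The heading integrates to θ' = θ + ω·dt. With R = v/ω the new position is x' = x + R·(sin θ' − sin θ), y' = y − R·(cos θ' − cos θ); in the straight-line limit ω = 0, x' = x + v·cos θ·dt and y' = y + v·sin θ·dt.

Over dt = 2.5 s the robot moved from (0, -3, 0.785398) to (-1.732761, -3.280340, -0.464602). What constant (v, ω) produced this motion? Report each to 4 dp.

Δθ = -0.464602 − 0.785398 = -1.250000
ω = Δθ/dt = -1.250000/2.5 = -0.5000
R = Δx/(sin θ' − sin θ) = 1.5000
v = R·ω = 1.5000·-0.5000 = -0.7500

v = -0.7500, ω = -0.5000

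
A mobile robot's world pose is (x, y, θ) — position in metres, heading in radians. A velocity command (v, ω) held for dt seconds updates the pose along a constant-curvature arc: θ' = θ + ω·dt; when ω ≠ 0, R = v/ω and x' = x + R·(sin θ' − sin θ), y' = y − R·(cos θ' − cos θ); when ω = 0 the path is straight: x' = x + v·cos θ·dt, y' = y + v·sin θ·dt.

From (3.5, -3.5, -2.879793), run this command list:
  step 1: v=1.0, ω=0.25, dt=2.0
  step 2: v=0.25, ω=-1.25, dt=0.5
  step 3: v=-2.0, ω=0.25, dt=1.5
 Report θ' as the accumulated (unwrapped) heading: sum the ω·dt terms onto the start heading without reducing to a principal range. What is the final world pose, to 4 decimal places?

step 1: θ'=-2.3798 (R=4.0000) → pose (1.7744, -4.4693, -2.3798)
step 2: θ'=-3.0048 (R=-0.2000) → pose (1.6636, -4.5227, -3.0048)
step 3: θ'=-2.6298 (R=-8.0000) → pose (4.4906, -3.5724, -2.6298)

(4.4906, -3.5724, -2.6298)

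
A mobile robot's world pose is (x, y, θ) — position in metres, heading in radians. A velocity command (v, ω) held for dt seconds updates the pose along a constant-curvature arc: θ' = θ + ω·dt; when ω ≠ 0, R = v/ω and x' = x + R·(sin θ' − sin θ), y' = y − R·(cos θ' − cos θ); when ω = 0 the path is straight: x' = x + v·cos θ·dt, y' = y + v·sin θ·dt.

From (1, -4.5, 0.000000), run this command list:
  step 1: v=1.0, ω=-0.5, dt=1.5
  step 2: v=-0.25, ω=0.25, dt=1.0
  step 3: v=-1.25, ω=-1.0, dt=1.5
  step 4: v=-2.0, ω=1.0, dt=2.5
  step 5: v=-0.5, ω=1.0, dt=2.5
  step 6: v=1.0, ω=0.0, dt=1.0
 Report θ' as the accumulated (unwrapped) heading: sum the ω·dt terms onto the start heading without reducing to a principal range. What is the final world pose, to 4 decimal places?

step 1: θ'=-0.7500 (R=-2.0000) → pose (2.3633, -5.0366, -0.7500)
step 2: θ'=-0.5000 (R=-1.0000) → pose (2.1611, -4.8907, -0.5000)
step 3: θ'=-2.0000 (R=1.2500) → pose (1.6237, -3.2736, -2.0000)
step 4: θ'=0.5000 (R=-2.0000) → pose (-1.1537, -0.6861, 0.5000)
step 5: θ'=3.0000 (R=-0.5000) → pose (-0.9846, -1.6199, 3.0000)
step 6: θ'=3.0000 (straight) → pose (-1.9746, -1.4788, 3.0000)

(-1.9746, -1.4788, 3.0000)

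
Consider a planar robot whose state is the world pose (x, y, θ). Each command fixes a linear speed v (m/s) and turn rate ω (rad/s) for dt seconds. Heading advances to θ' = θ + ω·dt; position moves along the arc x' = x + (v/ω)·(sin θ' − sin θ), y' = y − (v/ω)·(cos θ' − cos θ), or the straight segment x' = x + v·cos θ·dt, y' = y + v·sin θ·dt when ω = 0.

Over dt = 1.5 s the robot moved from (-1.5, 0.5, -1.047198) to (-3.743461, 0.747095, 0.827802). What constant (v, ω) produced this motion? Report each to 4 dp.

Δθ = 0.827802 − -1.047198 = 1.875000
ω = Δθ/dt = 1.875000/1.5 = 1.2500
R = Δx/(sin θ' − sin θ) = -1.4000
v = R·ω = -1.4000·1.2500 = -1.7500

v = -1.7500, ω = 1.2500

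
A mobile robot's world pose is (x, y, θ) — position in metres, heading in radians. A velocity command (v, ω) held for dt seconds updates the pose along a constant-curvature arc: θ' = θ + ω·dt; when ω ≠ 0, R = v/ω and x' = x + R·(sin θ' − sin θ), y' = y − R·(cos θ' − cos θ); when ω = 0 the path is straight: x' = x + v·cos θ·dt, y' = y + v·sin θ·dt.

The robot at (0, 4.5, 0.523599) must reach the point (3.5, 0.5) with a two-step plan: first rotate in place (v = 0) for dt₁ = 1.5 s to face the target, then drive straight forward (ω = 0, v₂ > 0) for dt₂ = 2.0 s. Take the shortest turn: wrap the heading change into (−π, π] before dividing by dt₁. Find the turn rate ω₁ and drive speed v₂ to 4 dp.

ω₁ = -0.9170, v₂ = 2.6575

heading to target = atan2(0.5−4.5, 3.5−0) = -0.8520
Δθ = wrap(-0.8520 − 0.5236) = -1.3756; ω₁ = Δθ/dt₁ = -0.9170
distance = √((3.5−0)² + (0.5−4.5)²) = 5.3151; v₂ = distance/dt₂ = 2.6575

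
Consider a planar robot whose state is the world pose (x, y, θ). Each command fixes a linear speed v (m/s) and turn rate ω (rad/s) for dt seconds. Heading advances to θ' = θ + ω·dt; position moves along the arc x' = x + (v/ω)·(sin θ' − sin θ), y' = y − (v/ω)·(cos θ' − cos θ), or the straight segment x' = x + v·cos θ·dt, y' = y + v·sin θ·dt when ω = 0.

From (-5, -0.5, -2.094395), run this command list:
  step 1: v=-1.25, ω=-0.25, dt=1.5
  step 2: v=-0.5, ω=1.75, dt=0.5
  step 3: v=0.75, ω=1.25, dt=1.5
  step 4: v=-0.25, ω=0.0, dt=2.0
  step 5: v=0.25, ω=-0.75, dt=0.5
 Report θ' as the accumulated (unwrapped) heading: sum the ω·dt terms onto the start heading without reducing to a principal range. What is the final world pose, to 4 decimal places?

(-3.2664, 0.4115, -0.0944)

step 1: θ'=-2.4694 (R=5.0000) → pose (-3.7834, 0.9123, -2.4694)
step 2: θ'=-1.5944 (R=-0.2857) → pose (-3.6757, 1.1291, -1.5944)
step 3: θ'=0.2806 (R=0.6000) → pose (-2.9097, 0.5384, 0.2806)
step 4: θ'=0.2806 (straight) → pose (-3.3901, 0.3999, 0.2806)
step 5: θ'=-0.0944 (R=-0.3333) → pose (-3.2664, 0.4115, -0.0944)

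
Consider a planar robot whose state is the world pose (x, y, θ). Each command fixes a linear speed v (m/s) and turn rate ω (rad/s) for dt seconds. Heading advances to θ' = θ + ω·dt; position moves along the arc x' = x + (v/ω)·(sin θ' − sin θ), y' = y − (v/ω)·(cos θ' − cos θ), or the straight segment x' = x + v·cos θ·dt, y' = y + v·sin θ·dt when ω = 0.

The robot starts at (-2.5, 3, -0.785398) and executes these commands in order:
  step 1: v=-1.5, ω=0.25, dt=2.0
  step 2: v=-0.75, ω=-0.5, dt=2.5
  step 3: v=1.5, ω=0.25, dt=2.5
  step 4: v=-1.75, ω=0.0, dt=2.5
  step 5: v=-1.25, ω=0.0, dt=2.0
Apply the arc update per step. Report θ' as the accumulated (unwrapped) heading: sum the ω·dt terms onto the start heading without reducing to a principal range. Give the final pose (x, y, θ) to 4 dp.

step 1: θ'=-0.2854 (R=-6.0000) → pose (-5.0534, 4.5147, -0.2854)
step 2: θ'=-1.5354 (R=1.5000) → pose (-6.1302, 5.9009, -1.5354)
step 3: θ'=-0.9104 (R=6.0000) → pose (-4.8724, 2.4327, -0.9104)
step 4: θ'=-0.9104 (straight) → pose (-7.5562, 5.8878, -0.9104)
step 5: θ'=-0.9104 (straight) → pose (-9.0897, 7.8622, -0.9104)

(-9.0897, 7.8622, -0.9104)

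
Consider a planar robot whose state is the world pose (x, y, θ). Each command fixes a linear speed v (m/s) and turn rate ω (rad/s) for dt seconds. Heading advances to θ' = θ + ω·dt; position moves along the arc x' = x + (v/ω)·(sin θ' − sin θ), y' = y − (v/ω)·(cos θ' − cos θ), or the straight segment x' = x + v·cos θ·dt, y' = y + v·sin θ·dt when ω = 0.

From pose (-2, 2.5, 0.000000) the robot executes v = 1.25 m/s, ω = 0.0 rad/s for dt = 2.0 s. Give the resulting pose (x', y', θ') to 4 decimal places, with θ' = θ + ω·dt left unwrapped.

θ' = 0.0000 + 0.0·2.0 = 0.0000
ω = 0 → straight: x' = -2 + 1.25·cos(0.0000)·2.0 = 0.5000
y' = 2.5 + 1.25·sin(0.0000)·2.0 = 2.5000

(0.5000, 2.5000, 0.0000)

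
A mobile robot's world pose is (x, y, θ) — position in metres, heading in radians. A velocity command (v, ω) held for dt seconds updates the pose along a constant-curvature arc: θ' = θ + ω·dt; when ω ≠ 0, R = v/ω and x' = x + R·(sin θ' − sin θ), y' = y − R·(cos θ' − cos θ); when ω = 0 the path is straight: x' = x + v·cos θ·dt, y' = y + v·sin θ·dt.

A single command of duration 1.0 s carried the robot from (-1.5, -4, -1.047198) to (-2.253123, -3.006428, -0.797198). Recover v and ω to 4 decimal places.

Δθ = -0.797198 − -1.047198 = 0.250000
ω = Δθ/dt = 0.250000/1.0 = 0.2500
R = −Δy/(cos θ' − cos θ) = -5.0000
v = R·ω = -5.0000·0.2500 = -1.2500

v = -1.2500, ω = 0.2500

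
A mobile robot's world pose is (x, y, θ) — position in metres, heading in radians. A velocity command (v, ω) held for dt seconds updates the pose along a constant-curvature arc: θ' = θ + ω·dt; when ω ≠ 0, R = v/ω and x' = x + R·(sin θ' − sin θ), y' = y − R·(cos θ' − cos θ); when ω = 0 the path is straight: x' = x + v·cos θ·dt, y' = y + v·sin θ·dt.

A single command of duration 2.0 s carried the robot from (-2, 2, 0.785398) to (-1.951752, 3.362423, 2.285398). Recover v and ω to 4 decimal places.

Δθ = 2.285398 − 0.785398 = 1.500000
ω = Δθ/dt = 1.500000/2.0 = 0.7500
R = −Δy/(cos θ' − cos θ) = 1.0000
v = R·ω = 1.0000·0.7500 = 0.7500

v = 0.7500, ω = 0.7500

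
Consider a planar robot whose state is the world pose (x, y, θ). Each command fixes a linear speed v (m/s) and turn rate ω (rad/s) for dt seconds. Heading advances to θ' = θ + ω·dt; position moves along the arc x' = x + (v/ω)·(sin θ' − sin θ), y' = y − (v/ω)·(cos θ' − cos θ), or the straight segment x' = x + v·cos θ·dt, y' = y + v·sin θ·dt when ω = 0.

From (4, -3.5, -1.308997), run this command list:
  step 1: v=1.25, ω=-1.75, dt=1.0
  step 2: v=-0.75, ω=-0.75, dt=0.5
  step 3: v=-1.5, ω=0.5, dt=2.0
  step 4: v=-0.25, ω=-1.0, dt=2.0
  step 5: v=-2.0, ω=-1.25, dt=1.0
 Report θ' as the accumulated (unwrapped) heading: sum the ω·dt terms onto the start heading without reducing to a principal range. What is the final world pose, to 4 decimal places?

(6.3214, -5.7251, -5.6840)

step 1: θ'=-3.0590 (R=-0.7143) → pose (3.3690, -4.3967, -3.0590)
step 2: θ'=-3.4340 (R=1.0000) → pose (3.7397, -4.4358, -3.4340)
step 3: θ'=-2.4340 (R=-3.0000) → pose (6.5545, -3.8429, -2.4340)
step 4: θ'=-4.4340 (R=0.2500) → pose (6.9574, -3.9642, -4.4340)
step 5: θ'=-5.6840 (R=1.6000) → pose (6.3214, -5.7251, -5.6840)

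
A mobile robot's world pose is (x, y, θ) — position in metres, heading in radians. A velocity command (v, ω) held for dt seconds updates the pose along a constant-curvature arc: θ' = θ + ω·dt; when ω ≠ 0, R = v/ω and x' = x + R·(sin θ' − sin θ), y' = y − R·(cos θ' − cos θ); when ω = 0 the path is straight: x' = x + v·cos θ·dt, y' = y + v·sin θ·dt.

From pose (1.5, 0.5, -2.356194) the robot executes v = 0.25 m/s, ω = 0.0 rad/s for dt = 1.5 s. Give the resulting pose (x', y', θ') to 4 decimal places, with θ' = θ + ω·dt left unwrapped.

(1.2348, 0.2348, -2.3562)

θ' = -2.3562 + 0.0·1.5 = -2.3562
ω = 0 → straight: x' = 1.5 + 0.25·cos(-2.3562)·1.5 = 1.2348
y' = 0.5 + 0.25·sin(-2.3562)·1.5 = 0.2348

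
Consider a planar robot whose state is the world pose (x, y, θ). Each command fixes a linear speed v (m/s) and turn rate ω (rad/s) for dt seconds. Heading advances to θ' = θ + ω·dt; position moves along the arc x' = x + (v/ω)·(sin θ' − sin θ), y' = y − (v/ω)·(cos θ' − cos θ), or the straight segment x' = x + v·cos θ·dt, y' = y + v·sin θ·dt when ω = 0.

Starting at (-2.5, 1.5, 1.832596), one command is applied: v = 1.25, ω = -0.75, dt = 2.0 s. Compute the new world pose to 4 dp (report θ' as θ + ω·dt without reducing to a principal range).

(-1.4343, 3.5067, 0.3326)

θ' = 1.8326 + -0.75·2.0 = 0.3326
R = v/ω = 1.25/-0.75 = -1.6667
x' = -2.5 + -1.6667·(sin 0.3326 − sin 1.8326) = -1.4343
y' = 1.5 − -1.6667·(cos 0.3326 − cos 1.8326) = 3.5067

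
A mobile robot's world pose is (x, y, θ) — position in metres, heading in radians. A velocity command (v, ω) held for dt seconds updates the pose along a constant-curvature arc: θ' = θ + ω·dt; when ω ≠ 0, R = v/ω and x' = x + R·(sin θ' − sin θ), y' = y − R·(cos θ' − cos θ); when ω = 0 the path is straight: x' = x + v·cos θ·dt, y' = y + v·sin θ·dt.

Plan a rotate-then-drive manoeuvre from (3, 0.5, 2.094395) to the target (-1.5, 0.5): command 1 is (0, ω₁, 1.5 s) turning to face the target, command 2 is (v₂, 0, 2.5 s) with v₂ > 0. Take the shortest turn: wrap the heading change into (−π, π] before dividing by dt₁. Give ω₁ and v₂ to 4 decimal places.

heading to target = atan2(0.5−0.5, -1.5−3) = 3.1416
Δθ = wrap(3.1416 − 2.0944) = 1.0472; ω₁ = Δθ/dt₁ = 0.6981
distance = √((-1.5−3)² + (0.5−0.5)²) = 4.5000; v₂ = distance/dt₂ = 1.8000

ω₁ = 0.6981, v₂ = 1.8000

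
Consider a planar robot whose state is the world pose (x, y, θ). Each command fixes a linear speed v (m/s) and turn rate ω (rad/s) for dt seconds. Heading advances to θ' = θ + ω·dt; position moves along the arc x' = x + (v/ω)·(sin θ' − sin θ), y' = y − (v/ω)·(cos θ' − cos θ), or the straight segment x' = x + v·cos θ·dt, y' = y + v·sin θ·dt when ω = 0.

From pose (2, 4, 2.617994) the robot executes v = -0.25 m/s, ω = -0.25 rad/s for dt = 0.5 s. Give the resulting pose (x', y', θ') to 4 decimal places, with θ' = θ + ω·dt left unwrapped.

θ' = 2.6180 + -0.25·0.5 = 2.4930
R = v/ω = -0.25/-0.25 = 1.0000
x' = 2 + 1.0000·(sin 2.4930 − sin 2.6180) = 2.1041
y' = 4 − 1.0000·(cos 2.4930 − cos 2.6180) = 3.9309

(2.1041, 3.9309, 2.4930)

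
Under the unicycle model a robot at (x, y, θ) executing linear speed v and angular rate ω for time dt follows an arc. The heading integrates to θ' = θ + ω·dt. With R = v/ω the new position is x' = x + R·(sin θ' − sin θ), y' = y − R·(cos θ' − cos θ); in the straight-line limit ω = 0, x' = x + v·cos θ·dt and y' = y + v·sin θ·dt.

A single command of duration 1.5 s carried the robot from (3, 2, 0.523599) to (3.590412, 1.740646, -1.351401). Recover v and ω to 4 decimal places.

v = 0.5000, ω = -1.2500

Δθ = -1.351401 − 0.523599 = -1.875000
ω = Δθ/dt = -1.875000/1.5 = -1.2500
R = Δx/(sin θ' − sin θ) = -0.4000
v = R·ω = -0.4000·-1.2500 = 0.5000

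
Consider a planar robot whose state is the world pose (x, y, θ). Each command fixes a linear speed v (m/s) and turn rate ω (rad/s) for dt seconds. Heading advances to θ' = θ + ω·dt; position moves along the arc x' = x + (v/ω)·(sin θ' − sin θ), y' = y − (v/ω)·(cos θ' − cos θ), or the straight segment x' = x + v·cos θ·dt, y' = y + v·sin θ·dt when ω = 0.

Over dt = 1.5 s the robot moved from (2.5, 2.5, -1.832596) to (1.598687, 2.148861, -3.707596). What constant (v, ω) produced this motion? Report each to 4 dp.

v = 0.7500, ω = -1.2500

Δθ = -3.707596 − -1.832596 = -1.875000
ω = Δθ/dt = -1.875000/1.5 = -1.2500
R = Δx/(sin θ' − sin θ) = -0.6000
v = R·ω = -0.6000·-1.2500 = 0.7500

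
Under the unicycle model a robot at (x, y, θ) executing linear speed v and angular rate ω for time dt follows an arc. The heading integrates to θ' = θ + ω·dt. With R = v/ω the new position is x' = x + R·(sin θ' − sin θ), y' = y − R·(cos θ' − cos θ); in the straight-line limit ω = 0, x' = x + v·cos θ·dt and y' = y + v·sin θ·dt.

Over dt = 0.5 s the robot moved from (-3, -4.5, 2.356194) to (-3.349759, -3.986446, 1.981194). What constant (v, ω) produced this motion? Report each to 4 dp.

Δθ = 1.981194 − 2.356194 = -0.375000
ω = Δθ/dt = -0.375000/0.5 = -0.7500
R = −Δy/(cos θ' − cos θ) = -1.6667
v = R·ω = -1.6667·-0.7500 = 1.2500

v = 1.2500, ω = -0.7500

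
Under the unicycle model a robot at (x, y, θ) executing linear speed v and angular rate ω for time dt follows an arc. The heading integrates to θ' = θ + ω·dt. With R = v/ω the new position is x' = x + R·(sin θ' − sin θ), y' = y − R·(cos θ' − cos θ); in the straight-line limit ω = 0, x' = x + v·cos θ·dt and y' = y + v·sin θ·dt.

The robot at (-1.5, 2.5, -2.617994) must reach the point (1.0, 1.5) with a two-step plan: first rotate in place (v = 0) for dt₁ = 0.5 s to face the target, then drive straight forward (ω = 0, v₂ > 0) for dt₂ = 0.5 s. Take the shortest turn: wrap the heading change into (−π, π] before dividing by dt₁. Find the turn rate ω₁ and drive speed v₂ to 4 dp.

ω₁ = 4.4750, v₂ = 5.3852

heading to target = atan2(1.5−2.5, 1−-1.5) = -0.3805
Δθ = wrap(-0.3805 − -2.6180) = 2.2375; ω₁ = Δθ/dt₁ = 4.4750
distance = √((1−-1.5)² + (1.5−2.5)²) = 2.6926; v₂ = distance/dt₂ = 5.3852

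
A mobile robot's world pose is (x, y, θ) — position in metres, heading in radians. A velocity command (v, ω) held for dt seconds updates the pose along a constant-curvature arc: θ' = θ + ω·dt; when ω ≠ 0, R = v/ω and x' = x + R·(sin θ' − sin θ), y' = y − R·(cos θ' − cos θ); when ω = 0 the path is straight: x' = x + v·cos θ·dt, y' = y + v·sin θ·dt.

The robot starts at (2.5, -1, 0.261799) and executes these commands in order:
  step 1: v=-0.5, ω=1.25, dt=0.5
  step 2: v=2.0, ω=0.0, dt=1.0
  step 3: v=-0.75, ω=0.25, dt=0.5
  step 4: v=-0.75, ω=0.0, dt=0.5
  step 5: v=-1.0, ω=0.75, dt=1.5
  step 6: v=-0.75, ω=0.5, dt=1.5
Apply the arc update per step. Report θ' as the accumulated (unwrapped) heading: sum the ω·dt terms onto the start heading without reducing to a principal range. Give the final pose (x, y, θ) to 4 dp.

(4.0332, -2.2754, 2.8868)

step 1: θ'=0.8868 (R=-0.4000) → pose (2.2935, -1.1336, 0.8868)
step 2: θ'=0.8868 (straight) → pose (3.5573, 0.4165, 0.8868)
step 3: θ'=1.0118 (R=-3.0000) → pose (3.3391, 0.1118, 1.0118)
step 4: θ'=1.0118 (straight) → pose (3.1402, -0.2061, 1.0118)
step 5: θ'=2.1368 (R=-1.3333) → pose (3.1452, -1.6282, 2.1368)
step 6: θ'=2.8868 (R=-1.5000) → pose (4.0332, -2.2754, 2.8868)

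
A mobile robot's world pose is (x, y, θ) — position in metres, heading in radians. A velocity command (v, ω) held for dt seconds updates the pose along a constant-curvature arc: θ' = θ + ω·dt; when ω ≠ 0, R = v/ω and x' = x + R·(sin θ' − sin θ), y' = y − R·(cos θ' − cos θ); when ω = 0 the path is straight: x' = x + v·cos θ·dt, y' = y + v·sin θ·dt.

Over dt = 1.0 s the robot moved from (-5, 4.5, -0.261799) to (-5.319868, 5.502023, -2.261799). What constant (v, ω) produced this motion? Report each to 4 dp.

v = -1.2500, ω = -2.0000

Δθ = -2.261799 − -0.261799 = -2.000000
ω = Δθ/dt = -2.000000/1.0 = -2.0000
R = −Δy/(cos θ' − cos θ) = 0.6250
v = R·ω = 0.6250·-2.0000 = -1.2500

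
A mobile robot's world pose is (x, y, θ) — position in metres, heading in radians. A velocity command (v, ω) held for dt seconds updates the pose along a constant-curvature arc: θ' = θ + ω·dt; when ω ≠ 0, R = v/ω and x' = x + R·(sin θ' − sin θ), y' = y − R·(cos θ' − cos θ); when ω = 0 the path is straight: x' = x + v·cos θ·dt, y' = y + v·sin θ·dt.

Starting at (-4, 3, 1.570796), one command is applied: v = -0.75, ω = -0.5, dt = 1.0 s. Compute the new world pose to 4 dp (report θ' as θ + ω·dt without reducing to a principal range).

θ' = 1.5708 + -0.5·1.0 = 1.0708
R = v/ω = -0.75/-0.5 = 1.5000
x' = -4 + 1.5000·(sin 1.0708 − sin 1.5708) = -4.1836
y' = 3 − 1.5000·(cos 1.0708 − cos 1.5708) = 2.2809

(-4.1836, 2.2809, 1.0708)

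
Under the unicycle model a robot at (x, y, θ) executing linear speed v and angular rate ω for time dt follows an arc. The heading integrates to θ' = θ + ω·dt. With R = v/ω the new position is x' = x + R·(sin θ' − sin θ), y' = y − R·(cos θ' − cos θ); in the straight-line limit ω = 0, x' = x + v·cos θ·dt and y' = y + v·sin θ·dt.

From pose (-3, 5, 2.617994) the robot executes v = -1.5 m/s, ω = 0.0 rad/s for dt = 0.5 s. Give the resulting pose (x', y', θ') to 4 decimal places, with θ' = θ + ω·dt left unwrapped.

θ' = 2.6180 + 0.0·0.5 = 2.6180
ω = 0 → straight: x' = -3 + -1.5·cos(2.6180)·0.5 = -2.3505
y' = 5 + -1.5·sin(2.6180)·0.5 = 4.6250

(-2.3505, 4.6250, 2.6180)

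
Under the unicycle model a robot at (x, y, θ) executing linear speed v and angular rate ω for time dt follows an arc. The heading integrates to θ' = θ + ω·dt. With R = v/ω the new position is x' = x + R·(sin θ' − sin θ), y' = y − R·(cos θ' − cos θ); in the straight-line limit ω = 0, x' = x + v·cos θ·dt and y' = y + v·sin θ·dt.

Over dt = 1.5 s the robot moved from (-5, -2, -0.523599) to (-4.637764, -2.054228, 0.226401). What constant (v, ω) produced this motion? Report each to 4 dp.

v = 0.2500, ω = 0.5000

Δθ = 0.226401 − -0.523599 = 0.750000
ω = Δθ/dt = 0.750000/1.5 = 0.5000
R = Δx/(sin θ' − sin θ) = 0.5000
v = R·ω = 0.5000·0.5000 = 0.2500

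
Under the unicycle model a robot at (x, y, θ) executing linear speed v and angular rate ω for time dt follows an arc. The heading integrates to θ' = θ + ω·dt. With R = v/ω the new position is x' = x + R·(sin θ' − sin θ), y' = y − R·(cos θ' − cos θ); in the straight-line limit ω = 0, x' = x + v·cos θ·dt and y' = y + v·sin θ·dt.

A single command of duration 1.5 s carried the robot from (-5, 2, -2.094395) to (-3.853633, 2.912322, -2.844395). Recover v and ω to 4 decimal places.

v = -1.0000, ω = -0.5000

Δθ = -2.844395 − -2.094395 = -0.750000
ω = Δθ/dt = -0.750000/1.5 = -0.5000
R = Δx/(sin θ' − sin θ) = 2.0000
v = R·ω = 2.0000·-0.5000 = -1.0000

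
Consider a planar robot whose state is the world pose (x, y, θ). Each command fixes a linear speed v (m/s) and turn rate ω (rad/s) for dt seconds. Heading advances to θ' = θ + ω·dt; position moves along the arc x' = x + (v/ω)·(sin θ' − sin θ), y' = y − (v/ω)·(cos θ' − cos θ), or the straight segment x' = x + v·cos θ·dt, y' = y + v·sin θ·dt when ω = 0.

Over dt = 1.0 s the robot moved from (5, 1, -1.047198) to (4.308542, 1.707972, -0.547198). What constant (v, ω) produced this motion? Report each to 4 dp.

v = -1.0000, ω = 0.5000

Δθ = -0.547198 − -1.047198 = 0.500000
ω = Δθ/dt = 0.500000/1.0 = 0.5000
R = −Δy/(cos θ' − cos θ) = -2.0000
v = R·ω = -2.0000·0.5000 = -1.0000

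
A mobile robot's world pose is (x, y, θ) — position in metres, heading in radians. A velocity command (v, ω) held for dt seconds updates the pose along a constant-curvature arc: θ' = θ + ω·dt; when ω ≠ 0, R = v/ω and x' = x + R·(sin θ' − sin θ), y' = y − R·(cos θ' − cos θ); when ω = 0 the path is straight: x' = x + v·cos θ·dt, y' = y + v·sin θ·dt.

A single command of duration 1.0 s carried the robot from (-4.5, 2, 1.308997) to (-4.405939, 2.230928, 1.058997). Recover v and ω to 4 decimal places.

Δθ = 1.058997 − 1.308997 = -0.250000
ω = Δθ/dt = -0.250000/1.0 = -0.2500
R = −Δy/(cos θ' − cos θ) = -1.0000
v = R·ω = -1.0000·-0.2500 = 0.2500

v = 0.2500, ω = -0.2500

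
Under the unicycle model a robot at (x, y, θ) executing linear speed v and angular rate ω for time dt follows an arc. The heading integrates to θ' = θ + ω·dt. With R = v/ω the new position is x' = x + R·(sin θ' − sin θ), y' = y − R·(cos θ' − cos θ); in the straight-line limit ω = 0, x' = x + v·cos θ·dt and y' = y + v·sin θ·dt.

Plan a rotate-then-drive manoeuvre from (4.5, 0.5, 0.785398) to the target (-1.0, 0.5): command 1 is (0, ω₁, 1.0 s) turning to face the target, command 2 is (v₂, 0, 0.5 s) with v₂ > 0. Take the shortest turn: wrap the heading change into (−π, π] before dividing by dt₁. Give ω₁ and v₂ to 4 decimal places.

ω₁ = 2.3562, v₂ = 11.0000

heading to target = atan2(0.5−0.5, -1−4.5) = 3.1416
Δθ = wrap(3.1416 − 0.7854) = 2.3562; ω₁ = Δθ/dt₁ = 2.3562
distance = √((-1−4.5)² + (0.5−0.5)²) = 5.5000; v₂ = distance/dt₂ = 11.0000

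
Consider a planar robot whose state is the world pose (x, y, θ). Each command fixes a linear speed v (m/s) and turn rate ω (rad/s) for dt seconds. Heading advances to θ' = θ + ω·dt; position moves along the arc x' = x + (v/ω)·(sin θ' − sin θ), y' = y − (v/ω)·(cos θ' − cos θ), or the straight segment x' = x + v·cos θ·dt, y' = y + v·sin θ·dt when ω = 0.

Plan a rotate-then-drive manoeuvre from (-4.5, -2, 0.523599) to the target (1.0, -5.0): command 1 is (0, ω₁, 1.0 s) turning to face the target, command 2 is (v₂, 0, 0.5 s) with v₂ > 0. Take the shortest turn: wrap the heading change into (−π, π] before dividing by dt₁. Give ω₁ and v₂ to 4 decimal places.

heading to target = atan2(-5−-2, 1−-4.5) = -0.4993
Δθ = wrap(-0.4993 − 0.5236) = -1.0229; ω₁ = Δθ/dt₁ = -1.0229
distance = √((1−-4.5)² + (-5−-2)²) = 6.2650; v₂ = distance/dt₂ = 12.5300

ω₁ = -1.0229, v₂ = 12.5300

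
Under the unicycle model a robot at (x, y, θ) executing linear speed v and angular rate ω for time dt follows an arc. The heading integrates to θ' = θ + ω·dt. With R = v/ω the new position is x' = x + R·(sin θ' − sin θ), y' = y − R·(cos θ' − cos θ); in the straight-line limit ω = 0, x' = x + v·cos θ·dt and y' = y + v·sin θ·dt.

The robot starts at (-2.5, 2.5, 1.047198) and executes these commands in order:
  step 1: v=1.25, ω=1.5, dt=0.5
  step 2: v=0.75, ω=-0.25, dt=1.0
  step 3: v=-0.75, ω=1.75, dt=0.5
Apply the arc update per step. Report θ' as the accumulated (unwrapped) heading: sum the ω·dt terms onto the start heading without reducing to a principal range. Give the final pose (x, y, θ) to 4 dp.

step 1: θ'=1.7972 (R=0.8333) → pose (-2.4096, 3.1037, 1.7972)
step 2: θ'=1.5472 (R=-3.0000) → pose (-2.4853, 3.8479, 1.5472)
step 3: θ'=2.4222 (R=-0.4286) → pose (-2.3393, 3.5154, 2.4222)

(-2.3393, 3.5154, 2.4222)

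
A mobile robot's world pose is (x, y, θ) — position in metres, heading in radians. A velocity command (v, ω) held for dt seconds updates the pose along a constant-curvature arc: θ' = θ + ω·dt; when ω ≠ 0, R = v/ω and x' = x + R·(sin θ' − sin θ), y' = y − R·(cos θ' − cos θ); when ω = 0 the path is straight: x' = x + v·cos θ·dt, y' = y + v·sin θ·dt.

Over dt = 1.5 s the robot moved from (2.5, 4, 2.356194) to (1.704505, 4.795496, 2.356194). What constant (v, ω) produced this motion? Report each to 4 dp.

Δθ = 2.356194 − 2.356194 = 0.000000
ω = Δθ/dt = 0.000000/1.5 = 0.0000
ω = 0 → v = (Δx·cos θ + Δy·sin θ)/dt = 0.7500

v = 0.7500, ω = 0.0000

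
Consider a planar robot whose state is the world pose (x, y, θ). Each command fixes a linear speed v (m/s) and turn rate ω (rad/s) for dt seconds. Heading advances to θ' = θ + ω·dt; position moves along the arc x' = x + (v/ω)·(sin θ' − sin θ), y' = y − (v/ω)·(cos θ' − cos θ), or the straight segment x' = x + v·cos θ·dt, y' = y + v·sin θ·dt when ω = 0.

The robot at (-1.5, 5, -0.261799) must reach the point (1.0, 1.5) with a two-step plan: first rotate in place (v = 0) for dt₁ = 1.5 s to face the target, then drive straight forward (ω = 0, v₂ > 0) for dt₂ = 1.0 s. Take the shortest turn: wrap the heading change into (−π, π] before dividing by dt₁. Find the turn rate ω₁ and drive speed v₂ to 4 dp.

ω₁ = -0.4592, v₂ = 4.3012

heading to target = atan2(1.5−5, 1−-1.5) = -0.9505
Δθ = wrap(-0.9505 − -0.2618) = -0.6887; ω₁ = Δθ/dt₁ = -0.4592
distance = √((1−-1.5)² + (1.5−5)²) = 4.3012; v₂ = distance/dt₂ = 4.3012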